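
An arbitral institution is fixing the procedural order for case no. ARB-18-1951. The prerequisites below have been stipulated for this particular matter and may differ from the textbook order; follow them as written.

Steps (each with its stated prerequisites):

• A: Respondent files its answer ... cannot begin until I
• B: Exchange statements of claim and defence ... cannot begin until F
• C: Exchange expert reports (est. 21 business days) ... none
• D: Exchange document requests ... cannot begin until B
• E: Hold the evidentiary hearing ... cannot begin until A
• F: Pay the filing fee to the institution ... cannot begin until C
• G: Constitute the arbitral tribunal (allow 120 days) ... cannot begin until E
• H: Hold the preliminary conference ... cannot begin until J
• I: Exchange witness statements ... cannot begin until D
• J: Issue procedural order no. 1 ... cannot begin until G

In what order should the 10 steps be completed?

C → F → B → D → I → A → E → G → J → H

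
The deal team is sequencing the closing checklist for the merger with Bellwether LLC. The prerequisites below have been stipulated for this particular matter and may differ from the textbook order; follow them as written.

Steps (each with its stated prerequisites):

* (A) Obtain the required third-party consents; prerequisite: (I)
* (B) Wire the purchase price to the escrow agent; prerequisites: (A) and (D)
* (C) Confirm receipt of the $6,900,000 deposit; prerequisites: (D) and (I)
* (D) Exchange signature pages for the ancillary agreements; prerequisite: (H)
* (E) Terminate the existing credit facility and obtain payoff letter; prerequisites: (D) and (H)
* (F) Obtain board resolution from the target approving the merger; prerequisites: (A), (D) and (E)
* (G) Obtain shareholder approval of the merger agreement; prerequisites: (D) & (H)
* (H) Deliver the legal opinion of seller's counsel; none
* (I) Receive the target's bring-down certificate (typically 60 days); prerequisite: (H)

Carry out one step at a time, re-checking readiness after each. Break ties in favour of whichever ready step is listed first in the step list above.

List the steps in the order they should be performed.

(H) is the only step with nothing outstanding, so it goes first.
Now (D) and (I) have their prerequisites met. (D) is listed earlier, so (D) next.
Ready: (E), (G) and (I). (E) is listed earlier → (E).
Ready: (G) and (I). (G) is listed earlier → (G).
(I) is the only step now ready → (I).
Now (A) and (C) have their prerequisites met. (A) is listed earlier, so (A) next.
(B) and (F) now also ready, so the ready set is {(B), (C), (F)}; (B) is listed earlier → (B).
(C) and (F) are both available; (C) is listed earlier → (C).
(F) needed (A), (D) and (E), now all done → (F).

(H) (D) (E) (G) (I) (A) (B) (C) (F)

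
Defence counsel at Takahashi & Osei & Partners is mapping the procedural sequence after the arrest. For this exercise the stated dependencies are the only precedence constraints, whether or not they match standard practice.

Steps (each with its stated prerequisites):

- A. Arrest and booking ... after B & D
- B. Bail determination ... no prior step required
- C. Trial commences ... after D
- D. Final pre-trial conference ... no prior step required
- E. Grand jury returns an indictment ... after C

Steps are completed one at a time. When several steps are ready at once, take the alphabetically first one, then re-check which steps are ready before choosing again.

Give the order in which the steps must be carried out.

B, D, A, C, E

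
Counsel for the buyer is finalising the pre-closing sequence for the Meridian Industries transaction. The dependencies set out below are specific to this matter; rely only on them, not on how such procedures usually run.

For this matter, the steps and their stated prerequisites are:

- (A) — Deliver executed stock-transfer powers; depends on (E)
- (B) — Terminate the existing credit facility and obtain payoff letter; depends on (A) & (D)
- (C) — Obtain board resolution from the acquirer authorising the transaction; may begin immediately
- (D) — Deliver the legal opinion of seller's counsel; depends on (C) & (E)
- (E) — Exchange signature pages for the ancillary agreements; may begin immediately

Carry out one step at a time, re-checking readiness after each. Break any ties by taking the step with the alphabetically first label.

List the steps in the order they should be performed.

(C) and (E) have no prerequisites; (C) has the earlier label, so (C) is first.
That leaves (E) as the only ready step → (E).
Now (A) and (D) have their prerequisites met. (A) has the earlier label, so (A) next.
(D) needed (C) and (E), now all done → (D).
(B) needed (A) and (D), now all done → (B).

(C) (E) (A) (D) (B)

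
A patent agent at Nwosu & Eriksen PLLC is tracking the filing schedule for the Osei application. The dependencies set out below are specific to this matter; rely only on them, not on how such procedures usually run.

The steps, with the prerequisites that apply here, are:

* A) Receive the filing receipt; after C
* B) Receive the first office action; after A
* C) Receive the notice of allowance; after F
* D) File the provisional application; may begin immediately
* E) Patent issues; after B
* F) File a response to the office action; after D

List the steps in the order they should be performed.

Only D has no prerequisites, so it is first.
That leaves F as the only ready step → F.
C is the only step now ready → C.
That leaves A as the only ready step → A.
Next only B has its prerequisites met → B.
E needed B, now all done → E.

D, F, C, A, B, E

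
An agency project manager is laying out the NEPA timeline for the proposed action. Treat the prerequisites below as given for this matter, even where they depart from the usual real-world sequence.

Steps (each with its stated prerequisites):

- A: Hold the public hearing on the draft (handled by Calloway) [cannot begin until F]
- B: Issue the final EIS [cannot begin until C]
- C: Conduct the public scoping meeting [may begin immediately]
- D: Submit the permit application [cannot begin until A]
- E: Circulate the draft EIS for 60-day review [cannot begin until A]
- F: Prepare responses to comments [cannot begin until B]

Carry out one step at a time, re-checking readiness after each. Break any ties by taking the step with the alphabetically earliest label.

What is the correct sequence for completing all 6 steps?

C has no prerequisites → C first.
That leaves B as the only ready step → B.
Next only F has its prerequisites met → F.
That leaves A as the only ready step → A.
Ready: D and E. D has the earlier label → D.
That leaves E as the only ready step → E.

C, B, F, A, D, E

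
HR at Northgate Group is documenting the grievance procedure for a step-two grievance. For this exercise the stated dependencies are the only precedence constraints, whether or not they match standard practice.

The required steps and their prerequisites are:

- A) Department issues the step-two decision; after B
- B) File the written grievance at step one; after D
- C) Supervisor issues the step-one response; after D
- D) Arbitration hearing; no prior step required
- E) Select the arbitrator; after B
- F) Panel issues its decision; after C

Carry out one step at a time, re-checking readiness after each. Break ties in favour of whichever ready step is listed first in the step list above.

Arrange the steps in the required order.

D B A C E F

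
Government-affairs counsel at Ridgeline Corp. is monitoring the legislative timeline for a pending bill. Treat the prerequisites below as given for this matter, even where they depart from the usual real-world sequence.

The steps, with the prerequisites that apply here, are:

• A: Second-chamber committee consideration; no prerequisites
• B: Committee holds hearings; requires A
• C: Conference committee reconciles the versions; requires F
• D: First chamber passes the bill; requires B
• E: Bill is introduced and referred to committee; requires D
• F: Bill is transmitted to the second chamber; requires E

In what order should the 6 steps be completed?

A → B → D → E → F → C

A has no prerequisites → A first.
B needed A, now all done → B.
Next only D has its prerequisites met → D.
That leaves E as the only ready step → E.
F needed E, now all done → F.
That leaves C as the only ready step → C.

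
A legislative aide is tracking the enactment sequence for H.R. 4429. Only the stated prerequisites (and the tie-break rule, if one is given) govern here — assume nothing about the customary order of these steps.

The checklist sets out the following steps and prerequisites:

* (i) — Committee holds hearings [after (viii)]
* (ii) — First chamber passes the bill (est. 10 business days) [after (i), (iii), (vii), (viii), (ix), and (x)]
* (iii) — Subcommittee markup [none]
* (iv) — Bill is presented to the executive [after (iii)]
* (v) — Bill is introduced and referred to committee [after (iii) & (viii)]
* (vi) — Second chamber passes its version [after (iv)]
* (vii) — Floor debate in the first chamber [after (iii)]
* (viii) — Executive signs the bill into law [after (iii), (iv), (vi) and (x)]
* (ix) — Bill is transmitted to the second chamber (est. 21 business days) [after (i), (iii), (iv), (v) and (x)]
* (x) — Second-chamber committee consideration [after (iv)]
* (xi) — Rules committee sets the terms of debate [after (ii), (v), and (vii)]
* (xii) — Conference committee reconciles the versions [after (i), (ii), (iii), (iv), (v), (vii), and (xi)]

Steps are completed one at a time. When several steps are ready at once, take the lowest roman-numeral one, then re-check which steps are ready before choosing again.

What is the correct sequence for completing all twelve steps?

(iii) is the only step with nothing outstanding, so it goes first.
(iv) and (vii) are both available; (iv) has the earlier label → (iv).
Ready: (vi), (vii) and (x). (vi) has the earlier label → (vi).
(vii) and (x) are both available; (vii) has the earlier label → (vii).
That leaves (x) as the only ready step → (x).
Next only (viii) has its prerequisites met → (viii).
Now (i) and (v) have their prerequisites met. (i) has the earlier label, so (i) next.
Next only (v) has its prerequisites met → (v).
(ix) needed (i), (iii), (iv), (v) and (x), now all done → (ix).
(ii) needed (i), (iii), (vii), (viii), (ix) and (x), now all done → (ii).
(xi) needed (ii), (v) and (vii), now all done → (xi).
(xii) needed (i), (ii), (iii), (iv), (v), (vii) and (xi), now all done → (xii).

(iii), (iv), (vi), (vii), (x), (viii), (i), (v), (ix), (ii), (xi), (xii)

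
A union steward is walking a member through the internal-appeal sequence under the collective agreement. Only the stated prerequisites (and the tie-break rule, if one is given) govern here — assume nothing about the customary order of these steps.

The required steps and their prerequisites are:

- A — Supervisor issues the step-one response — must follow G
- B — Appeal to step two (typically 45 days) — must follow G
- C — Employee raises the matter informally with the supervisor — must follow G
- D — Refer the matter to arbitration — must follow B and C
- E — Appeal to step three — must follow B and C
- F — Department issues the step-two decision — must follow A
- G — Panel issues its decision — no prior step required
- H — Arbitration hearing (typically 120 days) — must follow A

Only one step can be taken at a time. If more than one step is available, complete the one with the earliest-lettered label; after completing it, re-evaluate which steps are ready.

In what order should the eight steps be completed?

Only G has no prerequisites, so it is first.
Now A, B and C have their prerequisites met. A has the earlier label, so A next.
Ready: B, C, F and H. B has the earlier label → B.
C, F and H are all available; C has the earlier label → C.
Now D, E, F and H have their prerequisites met. D has the earlier label, so D next.
Ready: E, F and H. E has the earlier label → E.
F and H are both available; F has the earlier label → F.
That leaves H as the only ready step → H.

G, A, B, C, D, E, F, H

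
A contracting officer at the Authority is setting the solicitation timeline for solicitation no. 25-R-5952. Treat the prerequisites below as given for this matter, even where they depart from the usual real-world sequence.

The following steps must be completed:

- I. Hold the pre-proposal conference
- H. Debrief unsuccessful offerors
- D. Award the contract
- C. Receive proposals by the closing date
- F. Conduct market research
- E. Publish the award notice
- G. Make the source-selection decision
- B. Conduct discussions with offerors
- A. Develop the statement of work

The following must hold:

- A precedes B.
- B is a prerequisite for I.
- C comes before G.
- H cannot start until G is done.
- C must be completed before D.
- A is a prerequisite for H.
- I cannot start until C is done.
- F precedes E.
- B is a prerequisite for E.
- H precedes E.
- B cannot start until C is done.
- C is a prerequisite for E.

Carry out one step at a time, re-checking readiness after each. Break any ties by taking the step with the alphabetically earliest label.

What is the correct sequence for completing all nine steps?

A, C, B, D, F, G, H, E, I

Nothing is required for A, C and F. A has the earlier label → A first.
C and F are both available; C has the earlier label → C.
B, D, F and G are all available; B has the earlier label → B.
D, F, G and I are all available; D has the earlier label → D.
Now F, G and I have their prerequisites met. F has the earlier label, so F next.
G and I are both available; G has the earlier label → G.
Now H and I have their prerequisites met. H has the earlier label, so H next.
E now also ready, so the ready set is {E, I}; E has the earlier label → E.
I is the only step now ready → I.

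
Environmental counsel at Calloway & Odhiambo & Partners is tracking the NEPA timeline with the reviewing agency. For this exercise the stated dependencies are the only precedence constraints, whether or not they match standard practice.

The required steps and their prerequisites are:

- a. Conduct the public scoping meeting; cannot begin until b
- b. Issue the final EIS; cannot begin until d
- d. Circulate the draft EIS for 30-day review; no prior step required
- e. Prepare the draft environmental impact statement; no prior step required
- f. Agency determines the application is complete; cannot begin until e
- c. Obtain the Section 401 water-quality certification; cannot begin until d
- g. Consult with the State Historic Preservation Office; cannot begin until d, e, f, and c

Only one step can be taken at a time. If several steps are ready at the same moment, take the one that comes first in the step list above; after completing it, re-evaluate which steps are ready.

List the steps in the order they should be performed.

Nothing is required for d and e. d is listed earlier → d first.
b and c now also ready, so the ready set is {b, e, c}; b is listed earlier → b.
Now a, e and c have their prerequisites met. a is listed earlier, so a next.
Ready: e and c. e is listed earlier → e.
Now f and c have their prerequisites met. f is listed earlier, so f next.
That leaves c as the only ready step → c.
g needed d, e, f and c, now all done → g.

d → b → a → e → f → c → g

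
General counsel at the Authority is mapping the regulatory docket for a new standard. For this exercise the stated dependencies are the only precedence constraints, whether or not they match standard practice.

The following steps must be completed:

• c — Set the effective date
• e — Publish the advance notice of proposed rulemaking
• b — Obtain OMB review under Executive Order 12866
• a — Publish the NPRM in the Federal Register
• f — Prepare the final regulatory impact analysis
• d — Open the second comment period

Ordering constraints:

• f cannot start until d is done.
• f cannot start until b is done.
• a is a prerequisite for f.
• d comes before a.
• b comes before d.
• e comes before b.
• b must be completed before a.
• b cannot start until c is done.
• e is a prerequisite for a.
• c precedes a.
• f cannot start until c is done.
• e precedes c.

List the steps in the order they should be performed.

e, c, b, d, a, f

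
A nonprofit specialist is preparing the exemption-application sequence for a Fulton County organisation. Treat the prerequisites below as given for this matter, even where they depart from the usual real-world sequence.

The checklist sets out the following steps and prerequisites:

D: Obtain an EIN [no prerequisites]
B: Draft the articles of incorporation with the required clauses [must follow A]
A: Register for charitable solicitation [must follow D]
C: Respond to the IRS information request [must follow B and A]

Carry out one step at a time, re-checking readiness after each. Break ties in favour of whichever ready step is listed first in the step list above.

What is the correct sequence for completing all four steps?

D is the only step with nothing outstanding, so it goes first.
A needed D, now all done → A.
B needed A, now all done → B.
C needed B and A, now all done → C.

D A B C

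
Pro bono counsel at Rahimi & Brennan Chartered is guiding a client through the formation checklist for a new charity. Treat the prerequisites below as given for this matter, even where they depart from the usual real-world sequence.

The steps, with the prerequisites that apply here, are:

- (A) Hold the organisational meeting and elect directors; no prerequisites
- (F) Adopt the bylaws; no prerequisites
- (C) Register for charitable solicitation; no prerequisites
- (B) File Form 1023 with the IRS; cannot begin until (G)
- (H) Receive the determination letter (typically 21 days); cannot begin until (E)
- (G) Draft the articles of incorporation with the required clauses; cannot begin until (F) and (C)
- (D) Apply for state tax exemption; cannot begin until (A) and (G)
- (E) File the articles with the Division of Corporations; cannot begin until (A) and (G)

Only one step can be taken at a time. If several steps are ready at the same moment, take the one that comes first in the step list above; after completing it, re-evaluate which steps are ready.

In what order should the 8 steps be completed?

Nothing is required for (A), (F) and (C). (A) is listed earlier → (A) first.
Ready: (F) and (C). (F) is listed earlier → (F).
Next only (C) has its prerequisites met → (C).
(G) needed (F) and (C), now all done → (G).
(B), (D) and (E) are all available; (B) is listed earlier → (B).
Ready: (D) and (E). (D) is listed earlier → (D).
(E) needed (A) and (G), now all done → (E).
Next only (H) has its prerequisites met → (H).

(A), (F), (C), (G), (B), (D), (E), (H)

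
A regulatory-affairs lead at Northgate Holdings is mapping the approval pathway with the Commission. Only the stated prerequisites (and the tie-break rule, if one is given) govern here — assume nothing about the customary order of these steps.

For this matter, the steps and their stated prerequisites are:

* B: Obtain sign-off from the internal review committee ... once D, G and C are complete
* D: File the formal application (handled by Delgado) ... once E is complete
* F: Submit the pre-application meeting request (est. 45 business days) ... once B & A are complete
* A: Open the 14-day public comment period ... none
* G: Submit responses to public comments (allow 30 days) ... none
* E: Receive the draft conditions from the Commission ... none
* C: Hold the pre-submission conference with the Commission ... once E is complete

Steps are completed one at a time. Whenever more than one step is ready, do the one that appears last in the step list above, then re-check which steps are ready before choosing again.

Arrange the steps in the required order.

E, C, G, A, D, B, F

Nothing is required for E, G and A. E is listed later → E first.
C and D now also ready, so the ready set is {C, G, A, D}; C is listed later → C.
G, A and D are all available; G is listed later → G.
A and D are both available; A is listed later → A.
Next only D has its prerequisites met → D.
B is the only step now ready → B.
F is the only step now ready → F.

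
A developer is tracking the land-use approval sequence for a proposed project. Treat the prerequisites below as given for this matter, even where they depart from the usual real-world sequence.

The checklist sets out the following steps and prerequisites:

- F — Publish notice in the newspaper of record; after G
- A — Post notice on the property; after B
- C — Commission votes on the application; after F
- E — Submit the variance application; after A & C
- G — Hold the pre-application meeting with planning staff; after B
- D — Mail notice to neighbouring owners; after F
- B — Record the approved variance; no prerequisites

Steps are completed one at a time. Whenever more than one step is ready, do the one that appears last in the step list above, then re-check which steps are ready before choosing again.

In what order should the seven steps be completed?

B is the only step with nothing outstanding, so it goes first.
Ready: G and A. G is listed later → G.
F now also ready, so the ready set is {A, F}; A is listed later → A.
Next only F has its prerequisites met → F.
Ready: D and C. D is listed later → D.
C is the only step now ready → C.
E needed C and A, now all done → E.

B G A F D C E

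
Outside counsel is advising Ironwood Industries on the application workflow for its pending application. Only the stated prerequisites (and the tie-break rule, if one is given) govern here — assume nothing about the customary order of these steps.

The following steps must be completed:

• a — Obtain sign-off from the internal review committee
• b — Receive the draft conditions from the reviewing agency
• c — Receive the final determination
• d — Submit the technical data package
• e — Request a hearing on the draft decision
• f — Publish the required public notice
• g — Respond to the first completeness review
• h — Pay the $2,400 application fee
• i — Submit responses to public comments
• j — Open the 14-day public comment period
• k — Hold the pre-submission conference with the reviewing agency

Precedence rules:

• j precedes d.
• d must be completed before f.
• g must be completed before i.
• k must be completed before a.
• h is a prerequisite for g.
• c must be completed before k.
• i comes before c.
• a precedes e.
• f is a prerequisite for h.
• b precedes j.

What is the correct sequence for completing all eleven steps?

b has no prerequisites → b first.
That leaves j as the only ready step → j.
d needed j, now all done → d.
That leaves f as the only ready step → f.
h is the only step now ready → h.
That leaves g as the only ready step → g.
i needed g, now all done → i.
c needed i, now all done → c.
Next only k has its prerequisites met → k.
That leaves a as the only ready step → a.
Next only e has its prerequisites met → e.

b, j, d, f, h, g, i, c, k, a, e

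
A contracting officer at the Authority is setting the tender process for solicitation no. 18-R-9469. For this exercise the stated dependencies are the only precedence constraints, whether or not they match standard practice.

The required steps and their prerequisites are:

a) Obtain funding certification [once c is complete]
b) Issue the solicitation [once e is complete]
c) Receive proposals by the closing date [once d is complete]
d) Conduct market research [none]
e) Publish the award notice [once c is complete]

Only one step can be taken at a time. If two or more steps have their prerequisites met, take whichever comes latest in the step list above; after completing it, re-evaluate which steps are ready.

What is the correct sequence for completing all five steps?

d, c, e, b, a

d is the only step with nothing outstanding, so it goes first.
c needed d, now all done → c.
e and a are both available; e is listed later → e.
b now also ready, so the ready set is {b, a}; b is listed later → b.
a is the only step now ready → a.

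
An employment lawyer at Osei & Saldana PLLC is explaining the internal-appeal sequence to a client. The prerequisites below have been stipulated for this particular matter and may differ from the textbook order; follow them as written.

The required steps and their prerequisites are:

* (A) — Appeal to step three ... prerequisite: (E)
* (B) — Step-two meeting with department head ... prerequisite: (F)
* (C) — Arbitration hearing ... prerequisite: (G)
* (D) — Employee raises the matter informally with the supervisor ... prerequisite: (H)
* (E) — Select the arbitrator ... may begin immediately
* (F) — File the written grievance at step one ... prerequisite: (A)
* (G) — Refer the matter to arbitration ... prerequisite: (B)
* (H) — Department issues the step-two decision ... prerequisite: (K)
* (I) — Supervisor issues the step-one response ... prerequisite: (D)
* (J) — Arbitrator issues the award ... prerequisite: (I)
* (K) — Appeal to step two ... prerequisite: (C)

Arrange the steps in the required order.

(E) → (A) → (F) → (B) → (G) → (C) → (K) → (H) → (D) → (I) → (J)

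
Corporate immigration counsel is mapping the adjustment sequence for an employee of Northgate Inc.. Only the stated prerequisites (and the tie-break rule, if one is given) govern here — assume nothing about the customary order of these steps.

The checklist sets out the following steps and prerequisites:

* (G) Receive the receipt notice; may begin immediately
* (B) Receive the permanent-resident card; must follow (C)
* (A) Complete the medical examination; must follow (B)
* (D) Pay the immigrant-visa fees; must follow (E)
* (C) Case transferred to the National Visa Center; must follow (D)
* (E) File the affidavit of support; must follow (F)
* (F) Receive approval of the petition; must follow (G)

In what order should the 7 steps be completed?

(G) → (F) → (E) → (D) → (C) → (B) → (A)

(G) has no prerequisites → (G) first.
(F) is the only step now ready → (F).
That leaves (E) as the only ready step → (E).
(D) needed (E), now all done → (D).
(C) is the only step now ready → (C).
(B) needed (C), now all done → (B).
(A) needed (B), now all done → (A).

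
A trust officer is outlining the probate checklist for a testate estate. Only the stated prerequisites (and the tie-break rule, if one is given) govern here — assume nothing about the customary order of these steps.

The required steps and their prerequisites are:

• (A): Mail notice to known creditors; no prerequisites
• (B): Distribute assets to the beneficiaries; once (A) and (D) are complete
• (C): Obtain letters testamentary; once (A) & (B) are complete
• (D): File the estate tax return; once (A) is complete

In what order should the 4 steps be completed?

(A) (D) (B) (C)

(A) is the only step with nothing outstanding, so it goes first.
(D) needed (A), now all done → (D).
That leaves (B) as the only ready step → (B).
That leaves (C) as the only ready step → (C).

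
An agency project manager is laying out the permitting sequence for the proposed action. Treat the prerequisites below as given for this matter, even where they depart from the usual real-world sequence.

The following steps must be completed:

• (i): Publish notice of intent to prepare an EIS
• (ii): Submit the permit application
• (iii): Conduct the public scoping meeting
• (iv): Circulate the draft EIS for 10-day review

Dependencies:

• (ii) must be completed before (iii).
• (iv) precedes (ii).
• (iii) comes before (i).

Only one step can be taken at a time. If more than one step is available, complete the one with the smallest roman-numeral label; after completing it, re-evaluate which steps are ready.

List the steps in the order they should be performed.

(iv) has no prerequisites → (iv) first.
(ii) needed (iv), now all done → (ii).
(iii) needed (ii), now all done → (iii).
Next only (i) has its prerequisites met → (i).

(iv), (ii), (iii), (i)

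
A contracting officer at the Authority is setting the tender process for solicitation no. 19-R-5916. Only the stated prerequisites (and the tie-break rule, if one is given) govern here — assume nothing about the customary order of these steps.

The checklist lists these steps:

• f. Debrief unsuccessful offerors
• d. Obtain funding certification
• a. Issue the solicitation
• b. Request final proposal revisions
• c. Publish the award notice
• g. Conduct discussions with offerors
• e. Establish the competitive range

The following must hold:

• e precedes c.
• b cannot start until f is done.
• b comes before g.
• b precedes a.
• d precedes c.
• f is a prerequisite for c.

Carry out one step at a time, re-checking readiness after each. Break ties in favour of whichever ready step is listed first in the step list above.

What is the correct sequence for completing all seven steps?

f, d, b, a, g, e, c

f, d and e have no prerequisites; f is listed earlier, so f is first.
b now also ready, so the ready set is {d, b, e}; d is listed earlier → d.
Ready: b and e. b is listed earlier → b.
Ready: a, g and e. a is listed earlier → a.
Ready: g and e. g is listed earlier → g.
Next only e has its prerequisites met → e.
That leaves c as the only ready step → c.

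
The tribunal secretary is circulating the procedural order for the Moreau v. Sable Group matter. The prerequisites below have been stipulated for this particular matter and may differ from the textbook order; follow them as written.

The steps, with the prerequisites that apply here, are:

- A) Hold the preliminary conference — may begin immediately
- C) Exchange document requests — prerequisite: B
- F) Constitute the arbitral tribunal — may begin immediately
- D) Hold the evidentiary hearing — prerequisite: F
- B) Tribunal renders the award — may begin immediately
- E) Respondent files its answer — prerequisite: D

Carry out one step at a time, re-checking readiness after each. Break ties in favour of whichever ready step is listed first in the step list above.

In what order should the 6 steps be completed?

A → F → D → B → C → E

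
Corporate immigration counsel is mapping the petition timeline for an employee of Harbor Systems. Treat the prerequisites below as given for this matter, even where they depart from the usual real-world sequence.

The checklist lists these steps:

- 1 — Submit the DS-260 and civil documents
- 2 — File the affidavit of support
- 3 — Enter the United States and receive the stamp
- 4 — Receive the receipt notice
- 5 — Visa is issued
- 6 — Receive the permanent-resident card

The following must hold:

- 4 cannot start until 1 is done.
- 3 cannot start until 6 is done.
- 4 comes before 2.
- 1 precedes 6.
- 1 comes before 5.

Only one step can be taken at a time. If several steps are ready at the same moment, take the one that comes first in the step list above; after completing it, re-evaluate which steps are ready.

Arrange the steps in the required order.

1 → 4 → 2 → 5 → 6 → 3

1 has no prerequisites → 1 first.
4, 5 and 6 are all available; 4 is listed earlier → 4.
Now 2, 5 and 6 have their prerequisites met. 2 is listed earlier, so 2 next.
Ready: 5 and 6. 5 is listed earlier → 5.
6 needed 1, now all done → 6.
3 needed 6, now all done → 3.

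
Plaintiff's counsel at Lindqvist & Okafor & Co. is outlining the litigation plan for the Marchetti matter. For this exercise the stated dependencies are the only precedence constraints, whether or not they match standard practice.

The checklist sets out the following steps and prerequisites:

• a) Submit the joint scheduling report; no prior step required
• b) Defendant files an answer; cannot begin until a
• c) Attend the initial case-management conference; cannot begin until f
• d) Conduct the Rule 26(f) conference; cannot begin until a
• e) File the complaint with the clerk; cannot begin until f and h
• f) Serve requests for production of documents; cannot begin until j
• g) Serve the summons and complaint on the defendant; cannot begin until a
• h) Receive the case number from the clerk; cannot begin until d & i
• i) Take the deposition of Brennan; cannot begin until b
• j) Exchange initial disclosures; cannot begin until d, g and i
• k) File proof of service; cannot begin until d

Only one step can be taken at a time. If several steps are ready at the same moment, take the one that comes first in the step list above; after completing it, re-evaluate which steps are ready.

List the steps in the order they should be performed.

a, b, d, g, i, h, j, f, c, e, k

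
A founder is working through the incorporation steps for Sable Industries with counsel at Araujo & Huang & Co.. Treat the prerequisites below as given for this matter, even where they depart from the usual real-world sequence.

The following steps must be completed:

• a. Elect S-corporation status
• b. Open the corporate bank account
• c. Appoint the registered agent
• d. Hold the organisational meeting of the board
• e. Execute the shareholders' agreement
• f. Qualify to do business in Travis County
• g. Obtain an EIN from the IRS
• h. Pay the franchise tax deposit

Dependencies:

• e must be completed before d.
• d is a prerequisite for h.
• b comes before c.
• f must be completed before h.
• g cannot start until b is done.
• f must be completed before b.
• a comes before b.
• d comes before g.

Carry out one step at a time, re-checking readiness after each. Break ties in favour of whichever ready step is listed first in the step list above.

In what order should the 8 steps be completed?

Nothing is required for a, e and f. a is listed earlier → a first.
Now e and f have their prerequisites met. e is listed earlier, so e next.
d now also ready, so the ready set is {d, f}; d is listed earlier → d.
That leaves f as the only ready step → f.
b and h are both available; b is listed earlier → b.
Now c, g and h have their prerequisites met. c is listed earlier, so c next.
g and h are both available; g is listed earlier → g.
h is the only step now ready → h.

a, e, d, f, b, c, g, h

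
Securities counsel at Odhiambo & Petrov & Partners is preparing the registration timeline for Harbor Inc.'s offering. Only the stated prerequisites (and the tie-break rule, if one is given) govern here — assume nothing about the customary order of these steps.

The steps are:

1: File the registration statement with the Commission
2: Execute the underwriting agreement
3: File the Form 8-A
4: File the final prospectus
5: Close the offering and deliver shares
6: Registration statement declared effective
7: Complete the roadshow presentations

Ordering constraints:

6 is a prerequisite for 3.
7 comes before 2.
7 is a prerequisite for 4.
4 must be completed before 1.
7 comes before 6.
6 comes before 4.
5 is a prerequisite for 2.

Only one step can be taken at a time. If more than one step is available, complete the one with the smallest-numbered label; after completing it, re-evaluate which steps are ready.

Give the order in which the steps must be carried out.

Nothing is required for 5 and 7. 5 has the earlier label → 5 first.
7 is the only step now ready → 7.
Ready: 2 and 6. 2 has the earlier label → 2.
6 needed 7, now all done → 6.
3 and 4 are both available; 3 has the earlier label → 3.
Next only 4 has its prerequisites met → 4.
That leaves 1 as the only ready step → 1.

5 → 7 → 2 → 6 → 3 → 4 → 1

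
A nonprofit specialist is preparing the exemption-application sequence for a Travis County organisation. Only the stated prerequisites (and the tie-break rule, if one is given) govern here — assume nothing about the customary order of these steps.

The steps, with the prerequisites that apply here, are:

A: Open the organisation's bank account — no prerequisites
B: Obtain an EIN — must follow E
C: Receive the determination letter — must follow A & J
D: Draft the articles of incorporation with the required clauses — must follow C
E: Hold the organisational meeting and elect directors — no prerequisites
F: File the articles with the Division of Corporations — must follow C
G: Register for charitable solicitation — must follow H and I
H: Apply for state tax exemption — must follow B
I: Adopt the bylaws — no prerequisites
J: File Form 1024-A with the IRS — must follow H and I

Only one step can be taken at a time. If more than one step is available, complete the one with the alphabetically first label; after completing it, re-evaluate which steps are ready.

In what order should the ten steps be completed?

Nothing is required for A, E and I. A has the earlier label → A first.
Ready: E and I. E has the earlier label → E.
B and I are both available; B has the earlier label → B.
Now H and I have their prerequisites met. H has the earlier label, so H next.
Next only I has its prerequisites met → I.
G and J are both available; G has the earlier label → G.
That leaves J as the only ready step → J.
C needed A and J, now all done → C.
D and F are both available; D has the earlier label → D.
That leaves F as the only ready step → F.

A → E → B → H → I → G → J → C → D → F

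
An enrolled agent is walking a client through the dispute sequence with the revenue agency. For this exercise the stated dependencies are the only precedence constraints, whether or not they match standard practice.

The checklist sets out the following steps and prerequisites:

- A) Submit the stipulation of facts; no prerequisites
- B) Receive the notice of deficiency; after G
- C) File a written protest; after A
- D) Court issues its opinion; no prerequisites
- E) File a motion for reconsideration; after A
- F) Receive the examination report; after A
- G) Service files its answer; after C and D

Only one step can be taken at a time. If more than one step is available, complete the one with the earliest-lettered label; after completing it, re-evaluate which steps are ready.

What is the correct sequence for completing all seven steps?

A C D E F G B

Nothing is required for A and D. A has the earlier label → A first.
C, E and F now also ready, so the ready set is {C, D, E, F}; C has the earlier label → C.
Now D, E and F have their prerequisites met. D has the earlier label, so D next.
E, F and G are all available; E has the earlier label → E.
Ready: F and G. F has the earlier label → F.
That leaves G as the only ready step → G.
B needed G, now all done → B.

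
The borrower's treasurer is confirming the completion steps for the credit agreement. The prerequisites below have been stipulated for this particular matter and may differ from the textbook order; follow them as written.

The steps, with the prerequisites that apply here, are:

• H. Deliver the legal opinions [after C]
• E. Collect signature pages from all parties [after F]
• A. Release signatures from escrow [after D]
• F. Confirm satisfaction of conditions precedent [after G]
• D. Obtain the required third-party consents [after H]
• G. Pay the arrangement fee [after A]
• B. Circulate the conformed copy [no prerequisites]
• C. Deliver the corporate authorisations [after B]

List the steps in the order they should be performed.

B has no prerequisites → B first.
That leaves C as the only ready step → C.
That leaves H as the only ready step → H.
D is the only step now ready → D.
That leaves A as the only ready step → A.
G is the only step now ready → G.
F is the only step now ready → F.
E needed F, now all done → E.

B C H D A G F E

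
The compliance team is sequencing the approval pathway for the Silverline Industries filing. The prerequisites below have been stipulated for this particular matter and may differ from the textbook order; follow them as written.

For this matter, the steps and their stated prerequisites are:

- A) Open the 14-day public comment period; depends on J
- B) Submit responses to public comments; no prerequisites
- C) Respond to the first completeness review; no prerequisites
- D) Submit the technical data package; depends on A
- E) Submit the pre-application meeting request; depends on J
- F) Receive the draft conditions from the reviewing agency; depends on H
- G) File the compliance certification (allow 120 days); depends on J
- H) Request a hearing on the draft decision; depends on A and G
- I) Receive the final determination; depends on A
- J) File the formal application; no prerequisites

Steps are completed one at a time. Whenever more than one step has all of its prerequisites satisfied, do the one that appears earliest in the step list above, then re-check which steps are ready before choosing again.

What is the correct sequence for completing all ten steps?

Nothing is required for B, C and J. B is listed earlier → B first.
Now C and J have their prerequisites met. C is listed earlier, so C next.
Next only J has its prerequisites met → J.
Now A, E and G have their prerequisites met. A is listed earlier, so A next.
Now D, E, G and I have their prerequisites met. D is listed earlier, so D next.
E, G and I are all available; E is listed earlier → E.
Ready: G and I. G is listed earlier → G.
Now H and I have their prerequisites met. H is listed earlier, so H next.
Now F and I have their prerequisites met. F is listed earlier, so F next.
Next only I has its prerequisites met → I.

B → C → J → A → D → E → G → H → F → I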